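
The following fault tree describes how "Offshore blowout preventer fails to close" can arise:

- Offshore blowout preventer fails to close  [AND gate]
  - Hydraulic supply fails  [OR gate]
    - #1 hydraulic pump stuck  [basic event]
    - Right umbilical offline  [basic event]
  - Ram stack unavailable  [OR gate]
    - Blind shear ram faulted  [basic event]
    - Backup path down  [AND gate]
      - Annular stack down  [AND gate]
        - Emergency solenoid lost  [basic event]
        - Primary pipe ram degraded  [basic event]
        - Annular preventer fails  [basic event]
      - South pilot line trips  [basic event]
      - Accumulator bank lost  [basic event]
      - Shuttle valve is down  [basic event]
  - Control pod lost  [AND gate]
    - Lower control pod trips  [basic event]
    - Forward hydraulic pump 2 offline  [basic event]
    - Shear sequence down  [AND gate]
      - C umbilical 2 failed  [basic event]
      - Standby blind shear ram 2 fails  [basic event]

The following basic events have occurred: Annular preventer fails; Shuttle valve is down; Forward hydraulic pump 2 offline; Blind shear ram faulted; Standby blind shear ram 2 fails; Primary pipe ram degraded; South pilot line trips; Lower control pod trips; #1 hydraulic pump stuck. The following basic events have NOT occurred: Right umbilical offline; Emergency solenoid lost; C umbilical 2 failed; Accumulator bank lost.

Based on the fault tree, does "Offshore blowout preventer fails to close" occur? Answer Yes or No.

No

Hydraulic supply fails [OR]: #1 hydraulic pump stuck=occurs, Right umbilical offline=not → at least one input occurs → occurs.
Annular stack down [AND]: Emergency solenoid lost=not, Primary pipe ram degraded=occurs, Annular preventer fails=occurs → not all inputs occur → does not occur.
Backup path down [AND]: Annular stack down=not, South pilot line trips=occurs, Accumulator bank lost=not, Shuttle valve is down=occurs → not all inputs occur → does not occur.
Ram stack unavailable [OR]: Blind shear ram faulted=occurs, Backup path down=not → at least one input occurs → occurs.
Shear sequence down [AND]: C umbilical 2 failed=not, Standby blind shear ram 2 fails=occurs → not all inputs occur → does not occur.
Control pod lost [AND]: Lower control pod trips=occurs, Forward hydraulic pump 2 offline=occurs, Shear sequence down=not → not all inputs occur → does not occur.
Offshore blowout preventer fails to close [AND]: Hydraulic supply fails=occurs, Ram stack unavailable=occurs, Control pod lost=not → not all inputs occur → does not occur.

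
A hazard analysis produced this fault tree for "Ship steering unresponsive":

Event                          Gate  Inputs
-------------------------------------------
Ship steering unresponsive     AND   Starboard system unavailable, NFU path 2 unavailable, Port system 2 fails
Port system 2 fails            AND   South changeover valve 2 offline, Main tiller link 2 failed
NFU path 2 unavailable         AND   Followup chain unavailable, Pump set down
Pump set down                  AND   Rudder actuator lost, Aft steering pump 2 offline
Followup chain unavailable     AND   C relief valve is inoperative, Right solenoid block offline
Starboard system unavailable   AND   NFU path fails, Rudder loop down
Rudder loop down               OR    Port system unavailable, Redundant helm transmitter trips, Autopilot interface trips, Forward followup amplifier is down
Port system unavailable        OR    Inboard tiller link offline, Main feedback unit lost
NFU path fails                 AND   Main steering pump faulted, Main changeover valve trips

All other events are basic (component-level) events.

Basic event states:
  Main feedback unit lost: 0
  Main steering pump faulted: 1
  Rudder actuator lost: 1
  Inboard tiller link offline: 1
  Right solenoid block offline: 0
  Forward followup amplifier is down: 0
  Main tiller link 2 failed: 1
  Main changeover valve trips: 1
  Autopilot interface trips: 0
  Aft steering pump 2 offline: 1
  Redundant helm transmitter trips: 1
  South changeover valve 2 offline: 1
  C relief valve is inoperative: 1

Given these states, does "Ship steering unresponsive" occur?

NFU path fails [AND]: Main steering pump faulted=occurs, Main changeover valve trips=occurs → all inputs occur → occurs.
Port system unavailable [OR]: Inboard tiller link offline=occurs, Main feedback unit lost=not → at least one input occurs → occurs.
Rudder loop down [OR]: Port system unavailable=occurs, Redundant helm transmitter trips=occurs, Autopilot interface trips=not, Forward followup amplifier is down=not → at least one input occurs → occurs.
Starboard system unavailable [AND]: NFU path fails=occurs, Rudder loop down=occurs → all inputs occur → occurs.
Followup chain unavailable [AND]: C relief valve is inoperative=occurs, Right solenoid block offline=not → not all inputs occur → does not occur.
Pump set down [AND]: Rudder actuator lost=occurs, Aft steering pump 2 offline=occurs → all inputs occur → occurs.
NFU path 2 unavailable [AND]: Followup chain unavailable=not, Pump set down=occurs → not all inputs occur → does not occur.
Port system 2 fails [AND]: South changeover valve 2 offline=occurs, Main tiller link 2 failed=occurs → all inputs occur → occurs.
Ship steering unresponsive [AND]: Starboard system unavailable=occurs, NFU path 2 unavailable=not, Port system 2 fails=occurs → not all inputs occur → does not occur.

No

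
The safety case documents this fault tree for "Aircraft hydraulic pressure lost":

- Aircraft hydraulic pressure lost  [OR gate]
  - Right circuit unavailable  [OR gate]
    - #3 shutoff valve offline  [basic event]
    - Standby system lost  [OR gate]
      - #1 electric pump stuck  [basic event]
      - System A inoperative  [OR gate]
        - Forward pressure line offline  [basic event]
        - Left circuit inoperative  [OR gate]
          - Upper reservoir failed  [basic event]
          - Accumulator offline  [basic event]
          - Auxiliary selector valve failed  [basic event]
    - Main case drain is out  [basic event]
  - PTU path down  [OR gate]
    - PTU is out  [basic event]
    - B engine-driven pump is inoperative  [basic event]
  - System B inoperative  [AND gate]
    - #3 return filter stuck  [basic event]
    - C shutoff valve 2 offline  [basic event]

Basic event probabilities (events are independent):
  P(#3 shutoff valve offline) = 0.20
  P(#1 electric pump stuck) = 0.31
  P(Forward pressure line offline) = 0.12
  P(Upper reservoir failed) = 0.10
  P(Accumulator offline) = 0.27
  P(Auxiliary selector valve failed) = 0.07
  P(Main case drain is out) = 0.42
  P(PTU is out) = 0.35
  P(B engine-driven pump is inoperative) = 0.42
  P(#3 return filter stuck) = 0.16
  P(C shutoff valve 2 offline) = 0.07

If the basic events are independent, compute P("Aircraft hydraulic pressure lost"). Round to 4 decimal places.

P(Left circuit inoperative) [OR] = 1 − (1−0.10) × (1−0.27) × (1−0.07) = 0.388990
P(System A inoperative) [OR] = 1 − (1−0.12) × (1−0.388990) = 0.462311
P(Standby system lost) [OR] = 1 − (1−0.31) × (1−0.462311) = 0.628995
P(Right circuit unavailable) [OR] = 1 − (1−0.20) × (1−0.628995) × (1−0.42) = 0.827854
P(PTU path down) [OR] = 1 − (1−0.35) × (1−0.42) = 0.623000
P(System B inoperative) [AND] = 0.16 × 0.07 = 0.011200
P(Aircraft hydraulic pressure lost) [OR] = 1 − (1−0.827854) × (1−0.623000) × (1−0.011200) = 0.935828
Rounded to 4 decimal places: P(Aircraft hydraulic pressure lost) ≈ 0.9358.

0.9358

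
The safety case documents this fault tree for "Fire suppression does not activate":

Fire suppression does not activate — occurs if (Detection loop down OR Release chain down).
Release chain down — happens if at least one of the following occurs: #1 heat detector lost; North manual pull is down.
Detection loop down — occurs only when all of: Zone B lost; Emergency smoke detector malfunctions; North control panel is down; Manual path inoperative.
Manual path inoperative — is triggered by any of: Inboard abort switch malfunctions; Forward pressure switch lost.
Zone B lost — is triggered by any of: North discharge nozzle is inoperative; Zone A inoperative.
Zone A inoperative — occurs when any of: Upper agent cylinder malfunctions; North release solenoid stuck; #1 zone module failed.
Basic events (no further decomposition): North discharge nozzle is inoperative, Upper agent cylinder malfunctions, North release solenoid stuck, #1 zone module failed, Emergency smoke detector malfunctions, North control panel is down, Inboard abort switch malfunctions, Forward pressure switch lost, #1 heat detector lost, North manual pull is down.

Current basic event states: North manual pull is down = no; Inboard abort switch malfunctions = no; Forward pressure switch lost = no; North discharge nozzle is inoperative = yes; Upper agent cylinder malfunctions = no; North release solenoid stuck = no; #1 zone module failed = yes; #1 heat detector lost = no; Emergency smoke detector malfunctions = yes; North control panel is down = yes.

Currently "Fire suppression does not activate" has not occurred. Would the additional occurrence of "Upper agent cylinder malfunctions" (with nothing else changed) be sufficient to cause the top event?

No

Counterfactual: set "Upper agent cylinder malfunctions" to occurred.
Zone A inoperative [OR]: Upper agent cylinder malfunctions=occurs, North release solenoid stuck=not, #1 zone module failed=occurs → at least one input occurs → occurs.
Zone B lost [OR]: North discharge nozzle is inoperative=occurs, Zone A inoperative=occurs → at least one input occurs → occurs.
Manual path inoperative [OR]: Inboard abort switch malfunctions=not, Forward pressure switch lost=not → no input occurs → does not occur.
Detection loop down [AND]: Zone B lost=occurs, Emergency smoke detector malfunctions=occurs, North control panel is down=occurs, Manual path inoperative=not → not all inputs occur → does not occur.
Release chain down [OR]: #1 heat detector lost=not, North manual pull is down=not → no input occurs → does not occur.
Fire suppression does not activate [OR]: Detection loop down=not, Release chain down=not → no input occurs → does not occur.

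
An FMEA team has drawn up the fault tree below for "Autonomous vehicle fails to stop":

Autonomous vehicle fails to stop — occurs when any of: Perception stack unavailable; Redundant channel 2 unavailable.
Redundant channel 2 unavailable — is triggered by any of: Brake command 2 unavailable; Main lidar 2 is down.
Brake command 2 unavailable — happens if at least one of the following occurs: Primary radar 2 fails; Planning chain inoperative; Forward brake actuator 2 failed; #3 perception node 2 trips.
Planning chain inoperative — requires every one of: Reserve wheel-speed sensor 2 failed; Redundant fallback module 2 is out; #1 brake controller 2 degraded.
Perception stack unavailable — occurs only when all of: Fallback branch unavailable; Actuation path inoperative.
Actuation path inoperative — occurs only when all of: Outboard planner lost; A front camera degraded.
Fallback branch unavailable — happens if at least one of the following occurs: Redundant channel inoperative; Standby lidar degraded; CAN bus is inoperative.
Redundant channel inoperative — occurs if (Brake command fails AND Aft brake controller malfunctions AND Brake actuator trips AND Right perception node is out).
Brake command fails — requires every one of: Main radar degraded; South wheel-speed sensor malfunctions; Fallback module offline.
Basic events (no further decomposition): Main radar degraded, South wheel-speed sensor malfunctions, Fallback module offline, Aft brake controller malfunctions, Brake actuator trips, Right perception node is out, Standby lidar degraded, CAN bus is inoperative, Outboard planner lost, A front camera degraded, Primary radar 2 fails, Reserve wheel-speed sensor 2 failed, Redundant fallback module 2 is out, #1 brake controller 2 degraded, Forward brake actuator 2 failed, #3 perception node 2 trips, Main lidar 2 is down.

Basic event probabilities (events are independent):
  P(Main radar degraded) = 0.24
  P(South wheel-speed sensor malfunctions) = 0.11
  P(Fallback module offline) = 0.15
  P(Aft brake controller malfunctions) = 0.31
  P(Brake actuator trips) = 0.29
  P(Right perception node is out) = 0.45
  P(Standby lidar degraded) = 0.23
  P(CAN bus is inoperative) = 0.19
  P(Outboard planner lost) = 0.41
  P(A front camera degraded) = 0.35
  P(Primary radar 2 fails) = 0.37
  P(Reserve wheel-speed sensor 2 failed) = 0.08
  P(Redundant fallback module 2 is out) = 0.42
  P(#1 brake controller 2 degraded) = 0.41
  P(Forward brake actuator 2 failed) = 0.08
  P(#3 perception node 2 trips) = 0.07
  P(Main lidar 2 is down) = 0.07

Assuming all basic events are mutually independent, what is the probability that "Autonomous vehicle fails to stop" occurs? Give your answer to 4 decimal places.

0.5323

P(Brake command fails) [AND] = 0.24 × 0.11 × 0.15 = 0.003960
P(Redundant channel inoperative) [AND] = 0.003960 × 0.31 × 0.29 × 0.45 = 0.000160
P(Fallback branch unavailable) [OR] = 1 − (1−0.000160) × (1−0.23) × (1−0.19) = 0.376400
P(Actuation path inoperative) [AND] = 0.41 × 0.35 = 0.143500
P(Perception stack unavailable) [AND] = 0.376400 × 0.143500 = 0.054013
P(Planning chain inoperative) [AND] = 0.08 × 0.42 × 0.41 = 0.013776
P(Brake command 2 unavailable) [OR] = 1 − (1−0.37) × (1−0.013776) × (1−0.08) × (1−0.07) = 0.468398
P(Redundant channel 2 unavailable) [OR] = 1 − (1−0.468398) × (1−0.07) = 0.505610
P(Autonomous vehicle fails to stop) [OR] = 1 − (1−0.054013) × (1−0.505610) = 0.532313
Rounded to 4 decimal places: P(Autonomous vehicle fails to stop) ≈ 0.5323.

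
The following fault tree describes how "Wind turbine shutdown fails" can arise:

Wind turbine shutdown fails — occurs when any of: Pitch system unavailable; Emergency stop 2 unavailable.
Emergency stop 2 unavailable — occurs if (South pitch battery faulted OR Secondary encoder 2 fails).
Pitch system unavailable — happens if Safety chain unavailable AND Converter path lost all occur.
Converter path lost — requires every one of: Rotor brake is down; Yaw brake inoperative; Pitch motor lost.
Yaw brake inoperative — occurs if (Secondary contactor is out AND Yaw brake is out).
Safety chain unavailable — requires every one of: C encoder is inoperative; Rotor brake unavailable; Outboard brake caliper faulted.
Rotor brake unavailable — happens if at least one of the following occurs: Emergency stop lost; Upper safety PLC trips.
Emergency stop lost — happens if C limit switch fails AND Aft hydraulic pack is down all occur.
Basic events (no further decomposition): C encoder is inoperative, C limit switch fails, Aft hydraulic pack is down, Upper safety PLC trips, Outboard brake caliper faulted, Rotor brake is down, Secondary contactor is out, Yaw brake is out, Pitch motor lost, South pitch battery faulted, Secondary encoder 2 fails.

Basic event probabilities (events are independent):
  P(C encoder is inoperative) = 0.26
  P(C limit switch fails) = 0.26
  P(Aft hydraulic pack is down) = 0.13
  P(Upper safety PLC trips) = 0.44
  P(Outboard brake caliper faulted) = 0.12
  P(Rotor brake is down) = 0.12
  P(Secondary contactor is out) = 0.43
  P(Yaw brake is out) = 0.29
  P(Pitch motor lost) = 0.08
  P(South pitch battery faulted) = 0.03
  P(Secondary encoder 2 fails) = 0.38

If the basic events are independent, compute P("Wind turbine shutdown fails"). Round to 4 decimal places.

0.3986

P(Emergency stop lost) [AND] = 0.26 × 0.13 = 0.033800
P(Rotor brake unavailable) [OR] = 1 − (1−0.033800) × (1−0.44) = 0.458928
P(Safety chain unavailable) [AND] = 0.26 × 0.458928 × 0.12 = 0.014319
P(Yaw brake inoperative) [AND] = 0.43 × 0.29 = 0.124700
P(Converter path lost) [AND] = 0.12 × 0.124700 × 0.08 = 0.001197
P(Pitch system unavailable) [AND] = 0.014319 × 0.001197 = 0.000017
P(Emergency stop 2 unavailable) [OR] = 1 − (1−0.03) × (1−0.38) = 0.398600
P(Wind turbine shutdown fails) [OR] = 1 − (1−0.000017) × (1−0.398600) = 0.398610
Rounded to 4 decimal places: P(Wind turbine shutdown fails) ≈ 0.3986.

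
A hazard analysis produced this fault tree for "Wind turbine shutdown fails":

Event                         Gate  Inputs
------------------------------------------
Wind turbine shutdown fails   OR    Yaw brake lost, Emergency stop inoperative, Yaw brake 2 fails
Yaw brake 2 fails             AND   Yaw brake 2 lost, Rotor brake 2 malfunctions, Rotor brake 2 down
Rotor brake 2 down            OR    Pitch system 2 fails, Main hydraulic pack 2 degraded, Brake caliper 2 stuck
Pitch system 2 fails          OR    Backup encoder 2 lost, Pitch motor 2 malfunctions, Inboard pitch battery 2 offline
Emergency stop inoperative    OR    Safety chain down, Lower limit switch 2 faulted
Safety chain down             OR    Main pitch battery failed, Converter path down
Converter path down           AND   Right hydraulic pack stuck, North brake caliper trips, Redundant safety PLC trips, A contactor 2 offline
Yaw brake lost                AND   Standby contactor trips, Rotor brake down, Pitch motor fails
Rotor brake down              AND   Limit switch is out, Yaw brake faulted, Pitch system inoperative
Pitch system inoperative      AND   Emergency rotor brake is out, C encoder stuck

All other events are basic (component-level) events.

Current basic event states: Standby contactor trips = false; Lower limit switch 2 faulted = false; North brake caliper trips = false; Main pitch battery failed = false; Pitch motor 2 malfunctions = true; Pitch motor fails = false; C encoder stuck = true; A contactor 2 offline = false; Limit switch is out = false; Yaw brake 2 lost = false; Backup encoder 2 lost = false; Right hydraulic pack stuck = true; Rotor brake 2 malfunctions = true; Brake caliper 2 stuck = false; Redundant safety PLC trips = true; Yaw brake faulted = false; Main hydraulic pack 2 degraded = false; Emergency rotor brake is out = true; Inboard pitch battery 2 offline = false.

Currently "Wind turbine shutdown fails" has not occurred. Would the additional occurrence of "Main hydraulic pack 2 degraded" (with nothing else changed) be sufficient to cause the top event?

Counterfactual: set "Main hydraulic pack 2 degraded" to occurred.
Pitch system inoperative [AND]: Emergency rotor brake is out=occurs, C encoder stuck=occurs → all inputs occur → occurs.
Rotor brake down [AND]: Limit switch is out=not, Yaw brake faulted=not, Pitch system inoperative=occurs → not all inputs occur → does not occur.
Yaw brake lost [AND]: Standby contactor trips=not, Rotor brake down=not, Pitch motor fails=not → not all inputs occur → does not occur.
Converter path down [AND]: Right hydraulic pack stuck=occurs, North brake caliper trips=not, Redundant safety PLC trips=occurs, A contactor 2 offline=not → not all inputs occur → does not occur.
Safety chain down [OR]: Main pitch battery failed=not, Converter path down=not → no input occurs → does not occur.
Emergency stop inoperative [OR]: Safety chain down=not, Lower limit switch 2 faulted=not → no input occurs → does not occur.
Pitch system 2 fails [OR]: Backup encoder 2 lost=not, Pitch motor 2 malfunctions=occurs, Inboard pitch battery 2 offline=not → at least one input occurs → occurs.
Rotor brake 2 down [OR]: Pitch system 2 fails=occurs, Main hydraulic pack 2 degraded=occurs, Brake caliper 2 stuck=not → at least one input occurs → occurs.
Yaw brake 2 fails [AND]: Yaw brake 2 lost=not, Rotor brake 2 malfunctions=occurs, Rotor brake 2 down=occurs → not all inputs occur → does not occur.
Wind turbine shutdown fails [OR]: Yaw brake lost=not, Emergency stop inoperative=not, Yaw brake 2 fails=not → no input occurs → does not occur.

No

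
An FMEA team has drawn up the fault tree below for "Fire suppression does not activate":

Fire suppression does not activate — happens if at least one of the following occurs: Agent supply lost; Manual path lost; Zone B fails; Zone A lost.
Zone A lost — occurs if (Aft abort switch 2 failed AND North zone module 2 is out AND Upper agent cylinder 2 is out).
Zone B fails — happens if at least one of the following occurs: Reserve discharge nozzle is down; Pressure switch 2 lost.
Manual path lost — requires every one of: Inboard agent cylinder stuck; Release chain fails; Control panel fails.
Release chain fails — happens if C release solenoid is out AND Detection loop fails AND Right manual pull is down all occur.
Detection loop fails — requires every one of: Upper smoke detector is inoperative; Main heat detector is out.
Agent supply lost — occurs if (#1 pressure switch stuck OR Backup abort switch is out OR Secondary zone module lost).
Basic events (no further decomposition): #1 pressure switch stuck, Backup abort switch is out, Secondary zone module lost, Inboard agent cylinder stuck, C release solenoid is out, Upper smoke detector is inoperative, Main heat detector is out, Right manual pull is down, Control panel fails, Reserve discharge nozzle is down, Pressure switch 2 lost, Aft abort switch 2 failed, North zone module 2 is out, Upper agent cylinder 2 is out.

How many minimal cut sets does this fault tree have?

7

Agent supply lost [OR]: union of children's cut sets → 3 cut set(s).
Detection loop fails [AND]: one cut set from each child combined → 1 × 1 = 1 cut set(s).
Release chain fails [AND]: one cut set from each child combined → 1 × 1 × 1 = 1 cut set(s).
Manual path lost [AND]: one cut set from each child combined → 1 × 1 × 1 = 1 cut set(s).
Zone B fails [OR]: union of children's cut sets → 2 cut set(s).
Zone A lost [AND]: one cut set from each child combined → 1 × 1 × 1 = 1 cut set(s).
Fire suppression does not activate [OR]: union of children's cut sets → 7 cut set(s).
Minimal cut sets: {#1 pressure switch stuck}; {Backup abort switch is out}; {Secondary zone module lost}; {C release solenoid is out, Control panel fails, Inboard agent cylinder stuck, Main heat detector is out, Right manual pull is down, Upper smoke detector is inoperative}; {Reserve discharge nozzle is down}; {Pressure switch 2 lost}; {Aft abort switch 2 failed, North zone module 2 is out, Upper agent cylinder 2 is out}.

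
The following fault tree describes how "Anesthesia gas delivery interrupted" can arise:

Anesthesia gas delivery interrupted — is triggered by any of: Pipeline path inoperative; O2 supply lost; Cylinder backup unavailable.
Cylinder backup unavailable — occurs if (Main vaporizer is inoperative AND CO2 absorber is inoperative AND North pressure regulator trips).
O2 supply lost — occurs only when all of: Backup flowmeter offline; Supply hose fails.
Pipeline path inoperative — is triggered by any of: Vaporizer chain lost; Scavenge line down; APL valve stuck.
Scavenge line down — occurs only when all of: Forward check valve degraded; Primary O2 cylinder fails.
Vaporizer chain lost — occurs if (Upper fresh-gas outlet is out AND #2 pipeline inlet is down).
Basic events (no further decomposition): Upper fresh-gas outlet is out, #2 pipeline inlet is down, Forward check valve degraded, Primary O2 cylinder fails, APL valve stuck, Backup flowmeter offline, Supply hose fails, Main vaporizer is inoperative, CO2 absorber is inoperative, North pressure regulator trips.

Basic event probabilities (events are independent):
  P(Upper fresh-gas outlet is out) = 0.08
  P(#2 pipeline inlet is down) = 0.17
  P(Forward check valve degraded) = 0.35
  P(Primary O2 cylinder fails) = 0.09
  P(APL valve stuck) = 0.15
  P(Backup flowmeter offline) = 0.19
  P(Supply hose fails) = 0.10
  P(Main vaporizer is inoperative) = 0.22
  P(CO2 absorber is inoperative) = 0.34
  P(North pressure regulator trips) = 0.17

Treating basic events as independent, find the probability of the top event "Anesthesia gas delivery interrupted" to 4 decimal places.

0.2135

P(Vaporizer chain lost) [AND] = 0.08 × 0.17 = 0.013600
P(Scavenge line down) [AND] = 0.35 × 0.09 = 0.031500
P(Pipeline path inoperative) [OR] = 1 − (1−0.013600) × (1−0.031500) × (1−0.15) = 0.187971
P(O2 supply lost) [AND] = 0.19 × 0.10 = 0.019000
P(Cylinder backup unavailable) [AND] = 0.22 × 0.34 × 0.17 = 0.012716
P(Anesthesia gas delivery interrupted) [OR] = 1 − (1−0.187971) × (1−0.019000) × (1−0.012716) = 0.213529
Rounded to 4 decimal places: P(Anesthesia gas delivery interrupted) ≈ 0.2135.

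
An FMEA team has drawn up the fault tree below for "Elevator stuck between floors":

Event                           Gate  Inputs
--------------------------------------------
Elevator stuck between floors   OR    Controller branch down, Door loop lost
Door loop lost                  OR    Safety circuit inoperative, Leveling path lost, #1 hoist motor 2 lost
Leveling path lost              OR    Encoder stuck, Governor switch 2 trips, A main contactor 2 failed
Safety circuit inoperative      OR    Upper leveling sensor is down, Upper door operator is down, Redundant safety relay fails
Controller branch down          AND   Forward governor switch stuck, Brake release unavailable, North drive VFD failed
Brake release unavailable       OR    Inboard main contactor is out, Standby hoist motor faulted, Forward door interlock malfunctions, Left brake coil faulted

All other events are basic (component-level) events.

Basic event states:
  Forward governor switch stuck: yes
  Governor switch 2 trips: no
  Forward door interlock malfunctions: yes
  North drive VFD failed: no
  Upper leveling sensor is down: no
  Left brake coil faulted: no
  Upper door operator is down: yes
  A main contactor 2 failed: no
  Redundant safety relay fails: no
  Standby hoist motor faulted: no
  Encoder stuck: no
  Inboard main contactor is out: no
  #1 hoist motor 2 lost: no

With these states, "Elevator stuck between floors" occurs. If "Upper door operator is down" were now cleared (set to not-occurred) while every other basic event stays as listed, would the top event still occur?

No

Counterfactual: set "Upper door operator is down" to not occurred.
Brake release unavailable [OR]: Inboard main contactor is out=not, Standby hoist motor faulted=not, Forward door interlock malfunctions=occurs, Left brake coil faulted=not → at least one input occurs → occurs.
Controller branch down [AND]: Forward governor switch stuck=occurs, Brake release unavailable=occurs, North drive VFD failed=not → not all inputs occur → does not occur.
Safety circuit inoperative [OR]: Upper leveling sensor is down=not, Upper door operator is down=not, Redundant safety relay fails=not → no input occurs → does not occur.
Leveling path lost [OR]: Encoder stuck=not, Governor switch 2 trips=not, A main contactor 2 failed=not → no input occurs → does not occur.
Door loop lost [OR]: Safety circuit inoperative=not, Leveling path lost=not, #1 hoist motor 2 lost=not → no input occurs → does not occur.
Elevator stuck between floors [OR]: Controller branch down=not, Door loop lost=not → no input occurs → does not occur.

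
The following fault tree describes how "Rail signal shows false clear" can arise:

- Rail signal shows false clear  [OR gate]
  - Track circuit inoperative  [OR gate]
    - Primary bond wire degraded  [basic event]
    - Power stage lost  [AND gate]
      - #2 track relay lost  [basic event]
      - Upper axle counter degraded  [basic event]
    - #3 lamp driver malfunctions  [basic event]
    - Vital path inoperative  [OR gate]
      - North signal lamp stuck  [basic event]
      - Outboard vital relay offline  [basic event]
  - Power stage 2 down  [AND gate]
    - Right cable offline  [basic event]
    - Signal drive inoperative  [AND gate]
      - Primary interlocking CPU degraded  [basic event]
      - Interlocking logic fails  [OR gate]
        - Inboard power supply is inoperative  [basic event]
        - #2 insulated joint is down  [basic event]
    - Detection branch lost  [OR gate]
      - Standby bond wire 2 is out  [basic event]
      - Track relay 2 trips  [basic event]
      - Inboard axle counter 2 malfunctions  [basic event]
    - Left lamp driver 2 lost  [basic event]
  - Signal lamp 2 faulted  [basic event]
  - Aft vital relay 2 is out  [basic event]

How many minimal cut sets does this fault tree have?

13

Power stage lost [AND]: one cut set from each child combined → 1 × 1 = 1 cut set(s).
Vital path inoperative [OR]: union of children's cut sets → 2 cut set(s).
Track circuit inoperative [OR]: union of children's cut sets → 5 cut set(s).
Interlocking logic fails [OR]: union of children's cut sets → 2 cut set(s).
Signal drive inoperative [AND]: one cut set from each child combined → 1 × 2 = 2 cut set(s).
Detection branch lost [OR]: union of children's cut sets → 3 cut set(s).
Power stage 2 down [AND]: one cut set from each child combined → 1 × 2 × 3 × 1 = 6 cut set(s).
Rail signal shows false clear [OR]: union of children's cut sets → 13 cut set(s).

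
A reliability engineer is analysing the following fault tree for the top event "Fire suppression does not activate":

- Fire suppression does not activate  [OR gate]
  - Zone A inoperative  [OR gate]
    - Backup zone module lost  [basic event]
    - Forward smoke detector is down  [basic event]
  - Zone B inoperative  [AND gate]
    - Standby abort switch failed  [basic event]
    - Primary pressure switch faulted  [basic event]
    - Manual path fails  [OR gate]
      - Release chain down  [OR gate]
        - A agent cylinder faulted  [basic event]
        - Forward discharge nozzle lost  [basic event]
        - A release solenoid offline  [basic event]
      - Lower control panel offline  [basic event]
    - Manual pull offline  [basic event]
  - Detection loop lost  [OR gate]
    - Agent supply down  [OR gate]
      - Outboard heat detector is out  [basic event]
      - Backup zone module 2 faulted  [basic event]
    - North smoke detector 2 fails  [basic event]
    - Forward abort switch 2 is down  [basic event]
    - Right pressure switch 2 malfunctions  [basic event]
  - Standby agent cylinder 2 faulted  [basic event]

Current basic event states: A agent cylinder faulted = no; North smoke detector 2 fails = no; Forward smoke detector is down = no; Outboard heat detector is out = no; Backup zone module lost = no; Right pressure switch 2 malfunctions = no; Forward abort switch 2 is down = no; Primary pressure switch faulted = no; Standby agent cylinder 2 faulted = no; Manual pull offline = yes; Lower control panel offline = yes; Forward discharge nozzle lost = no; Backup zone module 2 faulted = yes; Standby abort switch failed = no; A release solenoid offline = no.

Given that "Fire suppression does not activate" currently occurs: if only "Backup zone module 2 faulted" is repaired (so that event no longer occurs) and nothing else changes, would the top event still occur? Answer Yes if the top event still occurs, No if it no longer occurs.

Counterfactual: set "Backup zone module 2 faulted" to not occurred.
Zone A inoperative [OR]: Backup zone module lost=not, Forward smoke detector is down=not → no input occurs → does not occur.
Release chain down [OR]: A agent cylinder faulted=not, Forward discharge nozzle lost=not, A release solenoid offline=not → no input occurs → does not occur.
Manual path fails [OR]: Release chain down=not, Lower control panel offline=occurs → at least one input occurs → occurs.
Zone B inoperative [AND]: Standby abort switch failed=not, Primary pressure switch faulted=not, Manual path fails=occurs, Manual pull offline=occurs → not all inputs occur → does not occur.
Agent supply down [OR]: Outboard heat detector is out=not, Backup zone module 2 faulted=not → no input occurs → does not occur.
Detection loop lost [OR]: Agent supply down=not, North smoke detector 2 fails=not, Forward abort switch 2 is down=not, Right pressure switch 2 malfunctions=not → no input occurs → does not occur.
Fire suppression does not activate [OR]: Zone A inoperative=not, Zone B inoperative=not, Detection loop lost=not, Standby agent cylinder 2 faulted=not → no input occurs → does not occur.

No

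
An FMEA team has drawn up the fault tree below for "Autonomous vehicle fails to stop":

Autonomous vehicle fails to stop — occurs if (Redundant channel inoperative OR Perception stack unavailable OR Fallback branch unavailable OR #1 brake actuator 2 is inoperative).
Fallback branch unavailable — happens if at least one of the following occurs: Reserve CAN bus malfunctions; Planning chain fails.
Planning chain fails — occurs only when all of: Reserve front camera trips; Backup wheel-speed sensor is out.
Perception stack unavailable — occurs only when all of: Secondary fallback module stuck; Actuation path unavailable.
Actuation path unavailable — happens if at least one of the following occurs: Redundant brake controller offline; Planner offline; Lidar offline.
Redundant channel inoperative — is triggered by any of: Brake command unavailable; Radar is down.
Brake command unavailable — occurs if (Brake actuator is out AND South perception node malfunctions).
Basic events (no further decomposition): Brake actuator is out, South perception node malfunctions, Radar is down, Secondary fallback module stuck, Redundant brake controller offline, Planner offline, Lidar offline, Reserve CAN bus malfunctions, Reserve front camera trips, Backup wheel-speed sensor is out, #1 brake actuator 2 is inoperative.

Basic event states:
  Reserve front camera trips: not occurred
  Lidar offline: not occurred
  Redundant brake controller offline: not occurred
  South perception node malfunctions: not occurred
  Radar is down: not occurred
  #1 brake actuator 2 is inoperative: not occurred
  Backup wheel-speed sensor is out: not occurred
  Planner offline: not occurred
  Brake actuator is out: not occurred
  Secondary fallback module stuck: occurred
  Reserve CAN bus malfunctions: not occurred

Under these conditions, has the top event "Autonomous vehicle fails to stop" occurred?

No

Brake command unavailable [AND]: Brake actuator is out=not, South perception node malfunctions=not → not all inputs occur → does not occur.
Redundant channel inoperative [OR]: Brake command unavailable=not, Radar is down=not → no input occurs → does not occur.
Actuation path unavailable [OR]: Redundant brake controller offline=not, Planner offline=not, Lidar offline=not → no input occurs → does not occur.
Perception stack unavailable [AND]: Secondary fallback module stuck=occurs, Actuation path unavailable=not → not all inputs occur → does not occur.
Planning chain fails [AND]: Reserve front camera trips=not, Backup wheel-speed sensor is out=not → not all inputs occur → does not occur.
Fallback branch unavailable [OR]: Reserve CAN bus malfunctions=not, Planning chain fails=not → no input occurs → does not occur.
Autonomous vehicle fails to stop [OR]: Redundant channel inoperative=not, Perception stack unavailable=not, Fallback branch unavailable=not, #1 brake actuator 2 is inoperative=not → no input occurs → does not occur.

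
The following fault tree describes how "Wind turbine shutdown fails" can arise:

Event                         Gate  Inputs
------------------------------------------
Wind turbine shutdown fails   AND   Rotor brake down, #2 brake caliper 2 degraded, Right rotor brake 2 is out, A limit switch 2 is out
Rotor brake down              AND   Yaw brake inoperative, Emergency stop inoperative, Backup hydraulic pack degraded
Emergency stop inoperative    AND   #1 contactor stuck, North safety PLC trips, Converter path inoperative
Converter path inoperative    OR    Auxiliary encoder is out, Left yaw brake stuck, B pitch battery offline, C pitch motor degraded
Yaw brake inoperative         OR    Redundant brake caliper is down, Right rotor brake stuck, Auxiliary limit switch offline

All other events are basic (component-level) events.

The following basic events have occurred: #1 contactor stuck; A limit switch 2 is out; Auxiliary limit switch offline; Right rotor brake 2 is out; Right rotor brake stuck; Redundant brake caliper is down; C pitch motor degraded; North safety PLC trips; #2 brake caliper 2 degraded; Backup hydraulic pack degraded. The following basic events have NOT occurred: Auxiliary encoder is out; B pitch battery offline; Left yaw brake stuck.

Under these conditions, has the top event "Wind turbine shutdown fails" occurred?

Yaw brake inoperative [OR]: Redundant brake caliper is down=occurs, Right rotor brake stuck=occurs, Auxiliary limit switch offline=occurs → at least one input occurs → occurs.
Converter path inoperative [OR]: Auxiliary encoder is out=not, Left yaw brake stuck=not, B pitch battery offline=not, C pitch motor degraded=occurs → at least one input occurs → occurs.
Emergency stop inoperative [AND]: #1 contactor stuck=occurs, North safety PLC trips=occurs, Converter path inoperative=occurs → all inputs occur → occurs.
Rotor brake down [AND]: Yaw brake inoperative=occurs, Emergency stop inoperative=occurs, Backup hydraulic pack degraded=occurs → all inputs occur → occurs.
Wind turbine shutdown fails [AND]: Rotor brake down=occurs, #2 brake caliper 2 degraded=occurs, Right rotor brake 2 is out=occurs, A limit switch 2 is out=occurs → all inputs occur → occurs.

Yes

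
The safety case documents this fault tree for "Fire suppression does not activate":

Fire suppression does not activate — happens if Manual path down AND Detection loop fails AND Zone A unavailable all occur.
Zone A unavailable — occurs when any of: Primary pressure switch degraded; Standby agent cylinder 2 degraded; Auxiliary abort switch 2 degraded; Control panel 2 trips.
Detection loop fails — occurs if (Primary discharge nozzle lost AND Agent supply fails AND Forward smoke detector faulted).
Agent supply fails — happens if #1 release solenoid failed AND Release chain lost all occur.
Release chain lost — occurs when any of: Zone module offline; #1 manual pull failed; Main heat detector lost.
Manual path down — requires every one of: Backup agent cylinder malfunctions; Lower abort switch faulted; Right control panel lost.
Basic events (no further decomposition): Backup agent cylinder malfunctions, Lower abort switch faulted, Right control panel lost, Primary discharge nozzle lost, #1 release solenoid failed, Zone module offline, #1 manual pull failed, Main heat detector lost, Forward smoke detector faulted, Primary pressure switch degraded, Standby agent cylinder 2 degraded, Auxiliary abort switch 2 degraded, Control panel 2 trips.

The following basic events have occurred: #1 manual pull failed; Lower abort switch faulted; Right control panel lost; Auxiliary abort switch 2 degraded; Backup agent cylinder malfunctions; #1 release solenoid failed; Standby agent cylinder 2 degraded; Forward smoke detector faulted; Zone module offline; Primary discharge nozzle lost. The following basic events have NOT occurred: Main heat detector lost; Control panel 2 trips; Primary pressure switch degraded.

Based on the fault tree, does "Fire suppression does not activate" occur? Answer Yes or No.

Yes

Manual path down [AND]: Backup agent cylinder malfunctions=occurs, Lower abort switch faulted=occurs, Right control panel lost=occurs → all inputs occur → occurs.
Release chain lost [OR]: Zone module offline=occurs, #1 manual pull failed=occurs, Main heat detector lost=not → at least one input occurs → occurs.
Agent supply fails [AND]: #1 release solenoid failed=occurs, Release chain lost=occurs → all inputs occur → occurs.
Detection loop fails [AND]: Primary discharge nozzle lost=occurs, Agent supply fails=occurs, Forward smoke detector faulted=occurs → all inputs occur → occurs.
Zone A unavailable [OR]: Primary pressure switch degraded=not, Standby agent cylinder 2 degraded=occurs, Auxiliary abort switch 2 degraded=occurs, Control panel 2 trips=not → at least one input occurs → occurs.
Fire suppression does not activate [AND]: Manual path down=occurs, Detection loop fails=occurs, Zone A unavailable=occurs → all inputs occur → occurs.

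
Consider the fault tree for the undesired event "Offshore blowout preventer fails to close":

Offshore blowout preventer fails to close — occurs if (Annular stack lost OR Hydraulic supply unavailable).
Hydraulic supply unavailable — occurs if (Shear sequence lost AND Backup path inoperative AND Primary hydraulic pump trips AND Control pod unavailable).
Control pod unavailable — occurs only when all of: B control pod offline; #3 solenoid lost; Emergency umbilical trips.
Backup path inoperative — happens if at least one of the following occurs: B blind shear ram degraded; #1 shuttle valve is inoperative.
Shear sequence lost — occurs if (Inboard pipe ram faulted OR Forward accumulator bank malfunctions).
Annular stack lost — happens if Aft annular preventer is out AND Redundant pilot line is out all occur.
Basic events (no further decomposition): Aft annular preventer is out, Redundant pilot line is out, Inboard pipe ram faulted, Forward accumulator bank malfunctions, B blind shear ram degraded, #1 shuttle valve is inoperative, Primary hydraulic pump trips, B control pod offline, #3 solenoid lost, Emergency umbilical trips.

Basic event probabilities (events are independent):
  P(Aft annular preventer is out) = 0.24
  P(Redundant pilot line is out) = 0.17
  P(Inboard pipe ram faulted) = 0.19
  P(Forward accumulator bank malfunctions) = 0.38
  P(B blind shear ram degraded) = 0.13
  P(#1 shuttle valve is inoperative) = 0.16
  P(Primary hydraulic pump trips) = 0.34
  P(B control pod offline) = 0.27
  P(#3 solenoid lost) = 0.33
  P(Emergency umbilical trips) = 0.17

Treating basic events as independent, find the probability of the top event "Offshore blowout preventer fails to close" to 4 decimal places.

0.0415

P(Annular stack lost) [AND] = 0.24 × 0.17 = 0.040800
P(Shear sequence lost) [OR] = 1 − (1−0.19) × (1−0.38) = 0.497800
P(Backup path inoperative) [OR] = 1 − (1−0.13) × (1−0.16) = 0.269200
P(Control pod unavailable) [AND] = 0.27 × 0.33 × 0.17 = 0.015147
P(Hydraulic supply unavailable) [AND] = 0.497800 × 0.269200 × 0.34 × 0.015147 = 0.000690
P(Offshore blowout preventer fails to close) [OR] = 1 − (1−0.040800) × (1−0.000690) = 0.041462
Rounded to 4 decimal places: P(Offshore blowout preventer fails to close) ≈ 0.0415.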